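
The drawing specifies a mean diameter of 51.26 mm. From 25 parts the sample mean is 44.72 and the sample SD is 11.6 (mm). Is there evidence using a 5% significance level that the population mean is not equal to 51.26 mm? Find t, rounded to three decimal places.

H0: μ = 51.26; H1: μ ≠ 51.26 (one-sample t-test, two-sided).
t = (x̄ − μ₀)/(s/√n) = (44.72 − 51.26)/(11.6/√25) = -2.819
df = n − 1 = 24
Two-sided p-value ≈ 0.0095
Since p ≈ 0.0095 < α = 0.05, reject H0; the data support H1.

-2.819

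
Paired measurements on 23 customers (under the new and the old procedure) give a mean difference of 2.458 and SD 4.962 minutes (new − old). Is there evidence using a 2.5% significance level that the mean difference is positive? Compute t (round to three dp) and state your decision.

H0: μ_d = 0; H1: μ_d > 0 (paired t-test on the differences, right-tailed).
t = d̄/(s_d/√n) = 2.458/(4.962/√23) = 2.376
df = n − 1 = 22
p-value = P(T ≥ 2.376) ≈ 0.013
Since p ≈ 0.013 < α = 0.025, reject H0; the evidence is statistically significant.

t = 2.376; reject H0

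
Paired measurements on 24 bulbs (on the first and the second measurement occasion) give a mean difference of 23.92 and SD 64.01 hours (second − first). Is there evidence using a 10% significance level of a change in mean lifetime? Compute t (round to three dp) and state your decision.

t = 1.831; reject H0

H0: μ_d = 0; H1: μ_d ≠ 0 (paired t-test on the differences, two-sided).
t = d̄/(s_d/√n) = 23.92/(64.01/√24) = 1.831
df = n − 1 = 23
Two-sided p-value ≈ 0.080
Since p ≈ 0.080 < α = 0.1, reject H0; the data support H1.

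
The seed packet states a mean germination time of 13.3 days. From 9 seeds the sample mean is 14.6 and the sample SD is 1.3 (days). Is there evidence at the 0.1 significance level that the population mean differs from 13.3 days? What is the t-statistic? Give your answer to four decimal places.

3.0000

H0: μ = 13.3; H1: μ ≠ 13.3 (one-sample t-test, two-sided).
t = (x̄ − μ₀)/(s/√n) = (14.6 − 13.3)/(1.3/√9) = 3.0000
df = n − 1 = 8
Two-sided p-value ≈ 0.0171
Since p ≈ 0.0171 < α = 0.1, reject H0; the data support H1.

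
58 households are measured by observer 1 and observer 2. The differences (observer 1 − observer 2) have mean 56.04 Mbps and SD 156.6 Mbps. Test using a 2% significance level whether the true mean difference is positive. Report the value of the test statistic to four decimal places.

H0: μ_d = 0; H1: μ_d > 0 (paired t-test on the differences, right-tailed).
t = d̄/(s_d/√n) = 56.04/(156.6/√58) = 2.7253
df = n − 1 = 57
p-value = P(T ≥ 2.7253) ≈ 0.0043
Since p ≈ 0.0043 < α = 0.02, reject H0; the data support H1.

2.7253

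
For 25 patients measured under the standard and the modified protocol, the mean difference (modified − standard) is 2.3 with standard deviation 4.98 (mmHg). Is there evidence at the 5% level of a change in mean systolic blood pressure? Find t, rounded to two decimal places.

2.31

H0: μ_d = 0; H1: μ_d ≠ 0 (paired t-test on the differences, two-sided).
t = d̄/(s_d/√n) = 2.3/(4.98/√25) = 2.31
df = n − 1 = 24
Two-sided p-value ≈ 0.0299
Since p ≈ 0.0299 < α = 0.05, reject H0; the evidence is statistically significant.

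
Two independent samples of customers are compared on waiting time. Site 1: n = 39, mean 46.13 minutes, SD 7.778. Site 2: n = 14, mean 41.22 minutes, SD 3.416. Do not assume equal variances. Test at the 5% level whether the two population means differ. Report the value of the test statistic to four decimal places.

Let group 1 = site 1, group 2 = site 2. H0: μ_1 = μ_2; H1: μ_1 ≠ μ_2 (Welch's two-sample t-test, two-sided).
t = (x̄_1 − x̄_2)/√(s_1²/n_1 + s_2²/n_2) = (46.13 − 41.22)/√(7.778²/39 + 3.416²/14) = 3.1795
Welch–Satterthwaite df ≈ 48.70
Two-sided p-value ≈ 0.0026
Since p ≈ 0.0026 < α = 0.05, reject H0; the evidence is statistically significant.

3.1795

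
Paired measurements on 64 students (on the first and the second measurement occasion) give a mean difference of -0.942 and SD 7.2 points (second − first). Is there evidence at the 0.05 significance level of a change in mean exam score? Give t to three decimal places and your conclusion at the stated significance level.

t = -1.047; fail to reject H0

H0: μ_d = 0; H1: μ_d ≠ 0 (paired t-test on the differences, two-sided).
t = d̄/(s_d/√n) = -0.942/(7.2/√64) = -1.047
df = n − 1 = 63
Two-sided p-value ≈ 0.2993
Since p ≈ 0.2993 > α = 0.05, fail to reject H0; the evidence is not statistically significant.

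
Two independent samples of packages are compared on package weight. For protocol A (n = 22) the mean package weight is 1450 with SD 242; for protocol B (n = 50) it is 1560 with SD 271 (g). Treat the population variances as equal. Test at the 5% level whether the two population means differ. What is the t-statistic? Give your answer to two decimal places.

-1.64

Let group 1 = protocol A, group 2 = protocol B. H0: μ_1 = μ_2; H1: μ_1 ≠ μ_2 (two-sample pooled-variance t-test, two-sided).
s_p² = [(22−1)·242² + (50−1)·271²]/(22+50−2) = 68977.9
t = (1450 − 1560)/√[68977.9·(1/22 + 1/50)] = -1.64
df = n₁ + n₂ − 2 = 70
Two-sided p-value ≈ 0.1061
Since p ≈ 0.1061 > α = 0.05, fail to reject H0; the data do not provide sufficient evidence against H0.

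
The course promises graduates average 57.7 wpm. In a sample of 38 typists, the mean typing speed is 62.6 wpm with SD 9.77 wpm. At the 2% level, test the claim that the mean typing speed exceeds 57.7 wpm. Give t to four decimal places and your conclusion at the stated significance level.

t = 3.0917; reject H0

H0: μ = 57.7; H1: μ > 57.7 (one-sample t-test, right-tailed).
t = (x̄ − μ₀)/(s/√n) = (62.6 − 57.7)/(9.77/√38) = 3.0917
df = n − 1 = 37
p-value = P(T ≥ 3.0917) ≈ 0.002
Since p ≈ 0.002 < α = 0.02, reject H0; the evidence is statistically significant.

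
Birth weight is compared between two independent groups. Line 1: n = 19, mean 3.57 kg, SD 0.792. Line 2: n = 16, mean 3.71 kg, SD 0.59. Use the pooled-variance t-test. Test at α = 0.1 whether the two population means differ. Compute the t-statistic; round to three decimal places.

-0.583

Let group 1 = line 1, group 2 = line 2. H0: μ_1 = μ_2; H1: μ_1 ≠ μ_2 (two-sample pooled-variance t-test, two-sided).
s_p² = [(19−1)·0.792² + (16−1)·0.59²]/(19+16−2) = 0.500371
t = (3.57 − 3.71)/√[0.500371·(1/19 + 1/16)] = -0.583
df = n₁ + n₂ − 2 = 33
Two-sided p-value ≈ 0.564
Since p ≈ 0.564 > α = 0.1, fail to reject H0; the evidence is not statistically significant.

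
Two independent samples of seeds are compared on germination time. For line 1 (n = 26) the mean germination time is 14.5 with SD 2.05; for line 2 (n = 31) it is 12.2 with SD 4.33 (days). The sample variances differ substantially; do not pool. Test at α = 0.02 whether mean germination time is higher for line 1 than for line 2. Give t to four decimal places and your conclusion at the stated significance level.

Let group 1 = line 1, group 2 = line 2. H0: μ_1 = μ_2; H1: μ_1 > μ_2 (Welch's two-sample t-test, right-tailed).
t = (x̄_1 − x̄_2)/√(s_1²/n_1 + s_2²/n_2) = (14.5 − 12.2)/√(2.05²/26 + 4.33²/31) = 2.6272
Welch–Satterthwaite df ≈ 44.37
p-value = P(T ≥ 2.6272) ≈ 0.006
Since p ≈ 0.006 < α = 0.02, reject H0; the data support H1.

t = 2.6272; reject H0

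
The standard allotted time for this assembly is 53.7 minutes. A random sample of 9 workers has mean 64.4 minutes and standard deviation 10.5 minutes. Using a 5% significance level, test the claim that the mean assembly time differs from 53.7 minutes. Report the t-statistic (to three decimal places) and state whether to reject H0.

H0: μ = 53.7; H1: μ ≠ 53.7 (one-sample t-test, two-sided).
t = (x̄ − μ₀)/(s/√n) = (64.4 − 53.7)/(10.5/√9) = 3.057
df = n − 1 = 8
Two-sided p-value ≈ 0.0157
Since p ≈ 0.0157 < α = 0.05, reject H0; the data support H1.

t = 3.057; reject H0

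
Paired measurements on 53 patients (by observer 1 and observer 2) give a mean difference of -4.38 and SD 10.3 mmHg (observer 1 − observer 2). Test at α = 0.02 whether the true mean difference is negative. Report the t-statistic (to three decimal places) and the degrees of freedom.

t = -3.096, df = 52

H0: μ_d = 0; H1: μ_d < 0 (paired t-test on the differences, left-tailed).
t = d̄/(s_d/√n) = -4.38/(10.3/√53) = -3.096
df = n − 1 = 52
p-value = P(T ≤ -3.096) ≈ 0.0016
Since p ≈ 0.0016 < α = 0.02, reject H0; the evidence is statistically significant.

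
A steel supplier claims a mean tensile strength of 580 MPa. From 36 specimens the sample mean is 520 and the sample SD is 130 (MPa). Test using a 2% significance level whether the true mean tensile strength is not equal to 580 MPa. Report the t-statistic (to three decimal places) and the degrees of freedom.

H0: μ = 580; H1: μ ≠ 580 (one-sample t-test, two-sided).
t = (x̄ − μ₀)/(s/√n) = (520 − 580)/(130/√36) = -2.769
df = n − 1 = 35
Two-sided p-value ≈ 0.009
Since p ≈ 0.009 < α = 0.02, reject H0; the data support H1.

t = -2.769, df = 35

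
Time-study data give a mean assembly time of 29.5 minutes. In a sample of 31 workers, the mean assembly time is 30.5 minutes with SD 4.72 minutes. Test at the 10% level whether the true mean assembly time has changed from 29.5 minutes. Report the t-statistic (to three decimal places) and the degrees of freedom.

t = 1.180, df = 30

H0: μ = 29.5; H1: μ ≠ 29.5 (one-sample t-test, two-sided).
t = (x̄ − μ₀)/(s/√n) = (30.5 − 29.5)/(4.72/√31) = 1.180
df = n − 1 = 30
Two-sided p-value ≈ 0.247
Since p ≈ 0.247 > α = 0.1, fail to reject H0; the data do not provide sufficient evidence against H0.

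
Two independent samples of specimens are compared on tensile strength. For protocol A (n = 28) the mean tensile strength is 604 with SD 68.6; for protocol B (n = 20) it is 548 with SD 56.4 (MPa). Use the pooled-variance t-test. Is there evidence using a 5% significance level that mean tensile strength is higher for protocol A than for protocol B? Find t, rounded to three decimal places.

Let group 1 = protocol A, group 2 = protocol B. H0: μ_1 = μ_2; H1: μ_1 > μ_2 (two-sample pooled-variance t-test, right-tailed).
s_p² = [(28−1)·68.6² + (20−1)·56.4²]/(28+20−2) = 4076.07
t = (604 − 548)/√[4076.07·(1/28 + 1/20)] = 2.996
df = n₁ + n₂ − 2 = 46
p-value = P(T ≥ 2.996) ≈ 0.002
Since p ≈ 0.002 < α = 0.05, reject H0; the data support H1.

2.996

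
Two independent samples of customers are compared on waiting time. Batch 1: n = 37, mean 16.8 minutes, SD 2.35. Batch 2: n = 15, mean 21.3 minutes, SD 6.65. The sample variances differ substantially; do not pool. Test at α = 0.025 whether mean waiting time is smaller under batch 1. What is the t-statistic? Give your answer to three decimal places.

-2.557

Let group 1 = batch 1, group 2 = batch 2. H0: μ_1 = μ_2; H1: μ_1 < μ_2 (Welch's two-sample t-test, left-tailed).
t = (x̄_1 − x̄_2)/√(s_1²/n_1 + s_2²/n_2) = (16.8 − 21.3)/√(2.35²/37 + 6.65²/15) = -2.557
Welch–Satterthwaite df ≈ 15.44
p-value = P(T ≤ -2.557) ≈ 0.0108
Since p ≈ 0.0108 < α = 0.025, reject H0; the data support H1.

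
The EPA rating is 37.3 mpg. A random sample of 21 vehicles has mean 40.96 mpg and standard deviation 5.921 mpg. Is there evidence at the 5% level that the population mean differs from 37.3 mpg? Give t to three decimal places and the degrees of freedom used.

t = 2.833, df = 20

H0: μ = 37.3; H1: μ ≠ 37.3 (one-sample t-test, two-sided).
t = (x̄ − μ₀)/(s/√n) = (40.96 − 37.3)/(5.921/√21) = 2.833
df = n − 1 = 20
Two-sided p-value ≈ 0.0103
Since p ≈ 0.0103 < α = 0.05, reject H0; the evidence is statistically significant.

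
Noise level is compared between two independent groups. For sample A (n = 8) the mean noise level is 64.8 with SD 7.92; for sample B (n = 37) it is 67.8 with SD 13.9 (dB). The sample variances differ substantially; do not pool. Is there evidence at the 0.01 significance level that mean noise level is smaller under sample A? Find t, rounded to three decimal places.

Let group 1 = sample A, group 2 = sample B. H0: μ_1 = μ_2; H1: μ_1 < μ_2 (Welch's two-sample t-test, left-tailed).
t = (x̄_1 − x̄_2)/√(s_1²/n_1 + s_2²/n_2) = (64.8 − 67.8)/√(7.92²/8 + 13.9²/37) = -0.830
Welch–Satterthwaite df ≈ 17.89
p-value = P(T ≤ -0.830) ≈ 0.209
Since p ≈ 0.209 > α = 0.01, fail to reject H0; the data do not provide sufficient evidence against H0.

-0.830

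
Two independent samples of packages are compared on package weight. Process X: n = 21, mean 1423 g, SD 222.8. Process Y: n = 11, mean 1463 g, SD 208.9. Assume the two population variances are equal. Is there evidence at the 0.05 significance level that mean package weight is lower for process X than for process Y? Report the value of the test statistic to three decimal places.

Let group 1 = process X, group 2 = process Y. H0: μ_1 = μ_2; H1: μ_1 < μ_2 (two-sample pooled-variance t-test, left-tailed).
s_p² = [(21−1)·222.8² + (11−1)·208.9²]/(21+11−2) = 47639.6
t = (1423 − 1463)/√[47639.6·(1/21 + 1/11)] = -0.492
df = n₁ + n₂ − 2 = 30
p-value = P(T ≤ -0.492) ≈ 0.313
Since p ≈ 0.313 > α = 0.05, fail to reject H0; the data do not provide sufficient evidence against H0.

-0.492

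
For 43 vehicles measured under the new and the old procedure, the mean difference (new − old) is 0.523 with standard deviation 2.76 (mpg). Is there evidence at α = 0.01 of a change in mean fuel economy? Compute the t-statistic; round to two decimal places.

1.24

H0: μ_d = 0; H1: μ_d ≠ 0 (paired t-test on the differences, two-sided).
t = d̄/(s_d/√n) = 0.523/(2.76/√43) = 1.24
df = n − 1 = 42
Two-sided p-value ≈ 0.2209
Since p ≈ 0.2209 > α = 0.01, fail to reject H0; the data do not provide sufficient evidence against H0.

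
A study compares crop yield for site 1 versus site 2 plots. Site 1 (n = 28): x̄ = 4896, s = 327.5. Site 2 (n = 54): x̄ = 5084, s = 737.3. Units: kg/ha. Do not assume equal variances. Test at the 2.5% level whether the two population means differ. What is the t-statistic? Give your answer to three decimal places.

Let group 1 = site 1, group 2 = site 2. H0: μ_1 = μ_2; H1: μ_1 ≠ μ_2 (Welch's two-sample t-test, two-sided).
t = (x̄_1 − x̄_2)/√(s_1²/n_1 + s_2²/n_2) = (4896 − 5084)/√(327.5²/28 + 737.3²/54) = -1.595
Welch–Satterthwaite df ≈ 78.65
Two-sided p-value ≈ 0.115
Since p ≈ 0.115 > α = 0.025, fail to reject H0; the data do not provide sufficient evidence against H0.

-1.595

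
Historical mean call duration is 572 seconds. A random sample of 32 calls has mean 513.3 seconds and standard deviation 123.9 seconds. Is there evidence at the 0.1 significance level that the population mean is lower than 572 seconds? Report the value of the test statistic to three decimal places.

-2.680

H0: μ = 572; H1: μ < 572 (one-sample t-test, left-tailed).
t = (x̄ − μ₀)/(s/√n) = (513.3 − 572)/(123.9/√32) = -2.680
df = n − 1 = 31
p-value = P(T ≤ -2.680) ≈ 0.006
Since p ≈ 0.006 < α = 0.1, reject H0; the evidence is statistically significant.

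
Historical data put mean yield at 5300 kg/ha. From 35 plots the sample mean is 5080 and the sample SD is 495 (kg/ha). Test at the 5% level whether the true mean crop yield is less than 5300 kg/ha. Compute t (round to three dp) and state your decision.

H0: μ = 5300; H1: μ < 5300 (one-sample t-test, left-tailed).
t = (x̄ − μ₀)/(s/√n) = (5080 − 5300)/(495/√35) = -2.629
df = n − 1 = 34
p-value = P(T ≤ -2.629) ≈ 0.006
Since p ≈ 0.006 < α = 0.05, reject H0; the data support H1.

t = -2.629; reject H0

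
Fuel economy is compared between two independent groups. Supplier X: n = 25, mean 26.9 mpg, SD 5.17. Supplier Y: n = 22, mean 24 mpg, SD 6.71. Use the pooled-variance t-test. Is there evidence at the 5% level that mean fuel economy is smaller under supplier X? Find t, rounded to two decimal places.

1.67

Let group 1 = supplier X, group 2 = supplier Y. H0: μ_1 = μ_2; H1: μ_1 < μ_2 (two-sample pooled-variance t-test, left-tailed).
s_p² = [(25−1)·5.17² + (22−1)·6.71²]/(25+22−2) = 35.2667
t = (26.9 − 24)/√[35.2667·(1/25 + 1/22)] = 1.67
df = n₁ + n₂ − 2 = 45
p-value = P(T ≤ 1.67) ≈ 0.9491
Since p ≈ 0.9491 > α = 0.05, fail to reject H0; the data do not provide sufficient evidence against H0.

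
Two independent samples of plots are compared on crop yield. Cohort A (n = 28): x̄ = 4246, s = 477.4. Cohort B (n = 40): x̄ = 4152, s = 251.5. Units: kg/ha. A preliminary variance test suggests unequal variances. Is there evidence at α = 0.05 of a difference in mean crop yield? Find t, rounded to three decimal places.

Let group 1 = cohort A, group 2 = cohort B. H0: μ_1 = μ_2; H1: μ_1 ≠ μ_2 (Welch's two-sample t-test, two-sided).
t = (x̄_1 − x̄_2)/√(s_1²/n_1 + s_2²/n_2) = (4246 − 4152)/√(477.4²/28 + 251.5²/40) = 0.953
Welch–Satterthwaite df ≈ 37.53
Two-sided p-value ≈ 0.3465
Since p ≈ 0.3465 > α = 0.05, fail to reject H0; the evidence is not statistically significant.

0.953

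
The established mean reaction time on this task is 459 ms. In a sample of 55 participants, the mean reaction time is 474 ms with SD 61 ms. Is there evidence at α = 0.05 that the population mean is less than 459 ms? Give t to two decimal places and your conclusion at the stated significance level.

t = 1.82; fail to reject H0

H0: μ = 459; H1: μ < 459 (one-sample t-test, left-tailed).
t = (x̄ − μ₀)/(s/√n) = (474 − 459)/(61/√55) = 1.82
df = n − 1 = 54
p-value = P(T ≤ 1.82) ≈ 0.963
Since p ≈ 0.963 > α = 0.05, fail to reject H0; the data do not provide sufficient evidence against H0.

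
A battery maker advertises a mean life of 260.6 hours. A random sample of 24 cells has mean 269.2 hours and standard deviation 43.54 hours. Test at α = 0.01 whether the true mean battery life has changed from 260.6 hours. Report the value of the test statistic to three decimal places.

H0: μ = 260.6; H1: μ ≠ 260.6 (one-sample t-test, two-sided).
t = (x̄ − μ₀)/(s/√n) = (269.2 − 260.6)/(43.54/√24) = 0.968
df = n − 1 = 23
Two-sided p-value ≈ 0.3433
Since p ≈ 0.3433 > α = 0.01, fail to reject H0; the evidence is not statistically significant.

0.968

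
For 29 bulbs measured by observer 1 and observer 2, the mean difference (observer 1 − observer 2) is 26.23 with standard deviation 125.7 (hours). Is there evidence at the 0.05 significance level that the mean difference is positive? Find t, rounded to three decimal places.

1.124

H0: μ_d = 0; H1: μ_d > 0 (paired t-test on the differences, right-tailed).
t = d̄/(s_d/√n) = 26.23/(125.7/√29) = 1.124
df = n − 1 = 28
p-value = P(T ≥ 1.124) ≈ 0.135
Since p ≈ 0.135 > α = 0.05, fail to reject H0; the evidence is not statistically significant.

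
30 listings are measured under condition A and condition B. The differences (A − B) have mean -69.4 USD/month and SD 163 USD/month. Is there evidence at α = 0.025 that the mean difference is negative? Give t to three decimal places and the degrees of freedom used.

H0: μ_d = 0; H1: μ_d < 0 (paired t-test on the differences, left-tailed).
t = d̄/(s_d/√n) = -69.4/(163/√30) = -2.332
df = n − 1 = 29
p-value = P(T ≤ -2.332) ≈ 0.0134
Since p ≈ 0.0134 < α = 0.025, reject H0; the data support H1.

t = -2.332, df = 29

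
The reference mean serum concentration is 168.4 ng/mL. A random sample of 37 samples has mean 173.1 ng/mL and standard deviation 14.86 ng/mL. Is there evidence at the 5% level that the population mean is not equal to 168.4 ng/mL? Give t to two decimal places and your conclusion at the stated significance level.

H0: μ = 168.4; H1: μ ≠ 168.4 (one-sample t-test, two-sided).
t = (x̄ − μ₀)/(s/√n) = (173.1 − 168.4)/(14.86/√37) = 1.92
df = n − 1 = 36
Two-sided p-value ≈ 0.0623
Since p ≈ 0.0623 > α = 0.05, fail to reject H0; the evidence is not statistically significant.

t = 1.92; fail to reject H0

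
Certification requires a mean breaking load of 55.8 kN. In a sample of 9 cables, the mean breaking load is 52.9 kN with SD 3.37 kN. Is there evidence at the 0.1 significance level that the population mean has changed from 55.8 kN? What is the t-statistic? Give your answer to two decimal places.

-2.58

H0: μ = 55.8; H1: μ ≠ 55.8 (one-sample t-test, two-sided).
t = (x̄ − μ₀)/(s/√n) = (52.9 − 55.8)/(3.37/√9) = -2.58
df = n − 1 = 8
Two-sided p-value ≈ 0.033
Since p ≈ 0.033 < α = 0.1, reject H0; the evidence is statistically significant.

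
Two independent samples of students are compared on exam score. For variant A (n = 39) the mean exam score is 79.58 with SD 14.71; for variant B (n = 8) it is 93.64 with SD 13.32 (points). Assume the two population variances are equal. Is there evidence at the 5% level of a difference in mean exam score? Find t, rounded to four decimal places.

Let group 1 = variant A, group 2 = variant B. H0: μ_1 = μ_2; H1: μ_1 ≠ μ_2 (two-sample pooled-variance t-test, two-sided).
s_p² = [(39−1)·14.71² + (8−1)·13.32²]/(39+8−2) = 210.323
t = (79.58 − 93.64)/√[210.323·(1/39 + 1/8)] = -2.4979
df = n₁ + n₂ − 2 = 45
Two-sided p-value ≈ 0.0162
Since p ≈ 0.0162 < α = 0.05, reject H0; the evidence is statistically significant.

-2.4979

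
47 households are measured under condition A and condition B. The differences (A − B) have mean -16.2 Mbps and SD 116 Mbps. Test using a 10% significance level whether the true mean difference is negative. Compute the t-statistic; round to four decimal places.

-0.9574

H0: μ_d = 0; H1: μ_d < 0 (paired t-test on the differences, left-tailed).
t = d̄/(s_d/√n) = -16.2/(116/√47) = -0.9574
df = n − 1 = 46
p-value = P(T ≤ -0.9574) ≈ 0.1717
Since p ≈ 0.1717 > α = 0.1, fail to reject H0; the evidence is not statistically significant.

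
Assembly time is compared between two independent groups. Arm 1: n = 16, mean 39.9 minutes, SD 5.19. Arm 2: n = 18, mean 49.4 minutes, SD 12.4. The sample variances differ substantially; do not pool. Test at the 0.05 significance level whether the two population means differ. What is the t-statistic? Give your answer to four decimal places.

-2.9708

Let group 1 = arm 1, group 2 = arm 2. H0: μ_1 = μ_2; H1: μ_1 ≠ μ_2 (Welch's two-sample t-test, two-sided).
t = (x̄_1 − x̄_2)/√(s_1²/n_1 + s_2²/n_2) = (39.9 − 49.4)/√(5.19²/16 + 12.4²/18) = -2.9708
Welch–Satterthwaite df ≈ 23.33
Two-sided p-value ≈ 0.007
Since p ≈ 0.007 < α = 0.05, reject H0; the data support H1.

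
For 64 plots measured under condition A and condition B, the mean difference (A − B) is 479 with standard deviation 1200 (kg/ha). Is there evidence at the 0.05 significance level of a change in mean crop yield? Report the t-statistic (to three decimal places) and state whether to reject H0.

t = 3.193; reject H0

H0: μ_d = 0; H1: μ_d ≠ 0 (paired t-test on the differences, two-sided).
t = d̄/(s_d/√n) = 479/(1200/√64) = 3.193
df = n − 1 = 63
Two-sided p-value ≈ 0.0022
Since p ≈ 0.0022 < α = 0.05, reject H0; the evidence is statistically significant.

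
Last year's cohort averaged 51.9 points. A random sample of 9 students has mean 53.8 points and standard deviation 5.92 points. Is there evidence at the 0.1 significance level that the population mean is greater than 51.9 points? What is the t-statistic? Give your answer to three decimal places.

H0: μ = 51.9; H1: μ > 51.9 (one-sample t-test, right-tailed).
t = (x̄ − μ₀)/(s/√n) = (53.8 − 51.9)/(5.92/√9) = 0.963
df = n − 1 = 8
p-value = P(T ≥ 0.963) ≈ 0.1819
Since p ≈ 0.1819 > α = 0.1, fail to reject H0; the data do not provide sufficient evidence against H0.

0.963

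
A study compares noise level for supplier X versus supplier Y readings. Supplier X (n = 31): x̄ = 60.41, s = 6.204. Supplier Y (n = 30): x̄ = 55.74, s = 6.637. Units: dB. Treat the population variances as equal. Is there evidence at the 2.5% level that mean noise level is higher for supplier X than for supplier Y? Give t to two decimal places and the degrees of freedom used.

t = 2.84, df = 59

Let group 1 = supplier X, group 2 = supplier Y. H0: μ_1 = μ_2; H1: μ_1 > μ_2 (two-sample pooled-variance t-test, right-tailed).
s_p² = [(31−1)·6.204² + (30−1)·6.637²]/(31+30−2) = 41.2226
t = (60.41 − 55.74)/√[41.2226·(1/31 + 1/30)] = 2.84
df = n₁ + n₂ − 2 = 59
p-value = P(T ≥ 2.84) ≈ 0.003
Since p ≈ 0.003 < α = 0.025, reject H0; the data support H1.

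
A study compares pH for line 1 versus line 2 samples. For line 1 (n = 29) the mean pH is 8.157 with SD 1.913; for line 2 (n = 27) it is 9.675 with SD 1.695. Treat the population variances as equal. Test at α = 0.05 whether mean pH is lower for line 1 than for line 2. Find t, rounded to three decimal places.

-3.134

Let group 1 = line 1, group 2 = line 2. H0: μ_1 = μ_2; H1: μ_1 < μ_2 (two-sample pooled-variance t-test, left-tailed).
s_p² = [(29−1)·1.913² + (27−1)·1.695²]/(29+27−2) = 3.28086
t = (8.157 − 9.675)/√[3.28086·(1/29 + 1/27)] = -3.134
df = n₁ + n₂ − 2 = 54
p-value = P(T ≤ -3.134) ≈ 0.0014
Since p ≈ 0.0014 < α = 0.05, reject H0; the evidence is statistically significant.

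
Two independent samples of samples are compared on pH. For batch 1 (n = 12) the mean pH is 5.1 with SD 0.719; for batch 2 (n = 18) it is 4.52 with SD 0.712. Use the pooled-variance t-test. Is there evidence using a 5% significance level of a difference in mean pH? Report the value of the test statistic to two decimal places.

Let group 1 = batch 1, group 2 = batch 2. H0: μ_1 = μ_2; H1: μ_1 ≠ μ_2 (two-sample pooled-variance t-test, two-sided).
s_p² = [(12−1)·0.719² + (18−1)·0.712²]/(12+18−2) = 0.510879
t = (5.1 − 4.52)/√[0.510879·(1/12 + 1/18)] = 2.18
df = n₁ + n₂ − 2 = 28
Two-sided p-value ≈ 0.038
Since p ≈ 0.038 < α = 0.05, reject H0; the data support H1.

2.18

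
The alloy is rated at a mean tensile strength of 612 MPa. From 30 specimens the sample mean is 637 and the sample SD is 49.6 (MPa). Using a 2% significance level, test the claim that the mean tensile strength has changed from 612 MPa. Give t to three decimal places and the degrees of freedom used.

t = 2.761, df = 29

H0: μ = 612; H1: μ ≠ 612 (one-sample t-test, two-sided).
t = (x̄ − μ₀)/(s/√n) = (637 − 612)/(49.6/√30) = 2.761
df = n − 1 = 29
Two-sided p-value ≈ 0.010
Since p ≈ 0.010 < α = 0.02, reject H0; the evidence is statistically significant.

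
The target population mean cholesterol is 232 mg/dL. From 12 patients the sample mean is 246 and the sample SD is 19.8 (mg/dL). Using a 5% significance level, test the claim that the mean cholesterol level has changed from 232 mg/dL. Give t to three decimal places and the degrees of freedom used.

H0: μ = 232; H1: μ ≠ 232 (one-sample t-test, two-sided).
t = (x̄ − μ₀)/(s/√n) = (246 − 232)/(19.8/√12) = 2.449
df = n − 1 = 11
Two-sided p-value ≈ 0.0323
Since p ≈ 0.0323 < α = 0.05, reject H0; the evidence is statistically significant.

t = 2.449, df = 11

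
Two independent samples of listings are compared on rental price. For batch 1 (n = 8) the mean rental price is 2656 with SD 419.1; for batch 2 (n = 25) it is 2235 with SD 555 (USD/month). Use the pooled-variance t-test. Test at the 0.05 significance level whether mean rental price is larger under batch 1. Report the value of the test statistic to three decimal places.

1.965

Let group 1 = batch 1, group 2 = batch 2. H0: μ_1 = μ_2; H1: μ_1 > μ_2 (two-sample pooled-variance t-test, right-tailed).
s_p² = [(8−1)·419.1² + (25−1)·555²]/(8+25−2) = 278133
t = (2656 − 2235)/√[278133·(1/8 + 1/25)] = 1.965
df = n₁ + n₂ − 2 = 31
p-value = P(T ≥ 1.965) ≈ 0.0292
Since p ≈ 0.0292 < α = 0.05, reject H0; the data support H1.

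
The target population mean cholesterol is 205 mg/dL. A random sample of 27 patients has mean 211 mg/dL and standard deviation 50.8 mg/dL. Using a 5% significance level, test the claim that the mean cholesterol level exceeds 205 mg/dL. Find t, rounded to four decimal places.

0.6137

H0: μ = 205; H1: μ > 205 (one-sample t-test, right-tailed).
t = (x̄ − μ₀)/(s/√n) = (211 − 205)/(50.8/√27) = 0.6137
df = n − 1 = 26
p-value = P(T ≥ 0.6137) ≈ 0.2724
Since p ≈ 0.2724 > α = 0.05, fail to reject H0; the evidence is not statistically significant.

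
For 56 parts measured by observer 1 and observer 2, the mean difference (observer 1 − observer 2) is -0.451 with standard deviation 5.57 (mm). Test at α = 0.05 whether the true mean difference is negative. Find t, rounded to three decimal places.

-0.606

H0: μ_d = 0; H1: μ_d < 0 (paired t-test on the differences, left-tailed).
t = d̄/(s_d/√n) = -0.451/(5.57/√56) = -0.606
df = n − 1 = 55
p-value = P(T ≤ -0.606) ≈ 0.274
Since p ≈ 0.274 > α = 0.05, fail to reject H0; the data do not provide sufficient evidence against H0.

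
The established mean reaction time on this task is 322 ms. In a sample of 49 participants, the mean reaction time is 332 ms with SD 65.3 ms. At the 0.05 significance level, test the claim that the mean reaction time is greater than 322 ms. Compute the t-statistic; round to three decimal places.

1.072

H0: μ = 322; H1: μ > 322 (one-sample t-test, right-tailed).
t = (x̄ − μ₀)/(s/√n) = (332 − 322)/(65.3/√49) = 1.072
df = n − 1 = 48
p-value = P(T ≥ 1.072) ≈ 0.145
Since p ≈ 0.145 > α = 0.05, fail to reject H0; the evidence is not statistically significant.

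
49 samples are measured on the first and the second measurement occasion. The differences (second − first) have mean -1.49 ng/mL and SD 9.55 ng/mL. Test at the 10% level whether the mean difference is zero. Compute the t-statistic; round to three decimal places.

-1.092

H0: μ_d = 0; H1: μ_d ≠ 0 (paired t-test on the differences, two-sided).
t = d̄/(s_d/√n) = -1.49/(9.55/√49) = -1.092
df = n − 1 = 48
Two-sided p-value ≈ 0.280
Since p ≈ 0.280 > α = 0.1, fail to reject H0; the data do not provide sufficient evidence against H0.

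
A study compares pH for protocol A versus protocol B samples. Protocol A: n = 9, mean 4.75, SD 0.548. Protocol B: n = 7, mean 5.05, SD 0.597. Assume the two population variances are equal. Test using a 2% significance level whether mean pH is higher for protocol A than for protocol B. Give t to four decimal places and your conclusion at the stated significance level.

t = -1.0453; fail to reject H0

Let group 1 = protocol A, group 2 = protocol B. H0: μ_1 = μ_2; H1: μ_1 > μ_2 (two-sample pooled-variance t-test, right-tailed).
s_p² = [(9−1)·0.548² + (7−1)·0.597²]/(9+7−2) = 0.324349
t = (4.75 − 5.05)/√[0.324349·(1/9 + 1/7)] = -1.0453
df = n₁ + n₂ − 2 = 14
p-value = P(T ≥ -1.0453) ≈ 0.8432
Since p ≈ 0.8432 > α = 0.02, fail to reject H0; the evidence is not statistically significant.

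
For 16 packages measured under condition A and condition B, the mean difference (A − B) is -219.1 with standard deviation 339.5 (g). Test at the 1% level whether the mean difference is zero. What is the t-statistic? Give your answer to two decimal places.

H0: μ_d = 0; H1: μ_d ≠ 0 (paired t-test on the differences, two-sided).
t = d̄/(s_d/√n) = -219.1/(339.5/√16) = -2.58
df = n − 1 = 15
Two-sided p-value ≈ 0.0209
Since p ≈ 0.0209 > α = 0.01, fail to reject H0; the data do not provide sufficient evidence against H0.

-2.58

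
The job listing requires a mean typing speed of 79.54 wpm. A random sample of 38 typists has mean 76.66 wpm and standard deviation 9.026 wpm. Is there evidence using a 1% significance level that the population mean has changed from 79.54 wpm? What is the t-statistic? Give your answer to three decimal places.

-1.967

H0: μ = 79.54; H1: μ ≠ 79.54 (one-sample t-test, two-sided).
t = (x̄ − μ₀)/(s/√n) = (76.66 − 79.54)/(9.026/√38) = -1.967
df = n − 1 = 37
Two-sided p-value ≈ 0.0567
Since p ≈ 0.0567 > α = 0.01, fail to reject H0; the evidence is not statistically significant.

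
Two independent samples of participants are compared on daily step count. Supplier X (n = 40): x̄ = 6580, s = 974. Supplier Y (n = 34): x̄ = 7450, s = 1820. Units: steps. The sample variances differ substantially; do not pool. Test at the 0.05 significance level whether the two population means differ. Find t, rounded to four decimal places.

Let group 1 = supplier X, group 2 = supplier Y. H0: μ_1 = μ_2; H1: μ_1 ≠ μ_2 (Welch's two-sample t-test, two-sided).
t = (x̄_1 − x̄_2)/√(s_1²/n_1 + s_2²/n_2) = (6580 − 7450)/√(974²/40 + 1820²/34) = -2.4996
Welch–Satterthwaite df ≈ 48.59
Two-sided p-value ≈ 0.016
Since p ≈ 0.016 < α = 0.05, reject H0; the data support H1.

-2.4996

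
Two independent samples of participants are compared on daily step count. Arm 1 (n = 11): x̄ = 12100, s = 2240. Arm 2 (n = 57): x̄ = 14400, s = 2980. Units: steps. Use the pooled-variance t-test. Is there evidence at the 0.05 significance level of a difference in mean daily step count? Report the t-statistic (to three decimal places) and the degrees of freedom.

t = -2.425, df = 66

Let group 1 = arm 1, group 2 = arm 2. H0: μ_1 = μ_2; H1: μ_1 ≠ μ_2 (two-sample pooled-variance t-test, two-sided).
s_p² = [(11−1)·2240² + (57−1)·2980²]/(11+57−2) = 8295130
t = (12100 − 14400)/√[8295130·(1/11 + 1/57)] = -2.425
df = n₁ + n₂ − 2 = 66
Two-sided p-value ≈ 0.018
Since p ≈ 0.018 < α = 0.05, reject H0; the data support H1.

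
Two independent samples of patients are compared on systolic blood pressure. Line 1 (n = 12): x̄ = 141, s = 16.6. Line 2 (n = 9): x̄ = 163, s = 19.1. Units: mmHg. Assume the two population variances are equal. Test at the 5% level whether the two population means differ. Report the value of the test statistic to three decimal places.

-2.819

Let group 1 = line 1, group 2 = line 2. H0: μ_1 = μ_2; H1: μ_1 ≠ μ_2 (two-sample pooled-variance t-test, two-sided).
s_p² = [(12−1)·16.6² + (9−1)·19.1²]/(12+9−2) = 313.139
t = (141 − 163)/√[313.139·(1/12 + 1/9)] = -2.819
df = n₁ + n₂ − 2 = 19
Two-sided p-value ≈ 0.0110
Since p ≈ 0.0110 < α = 0.05, reject H0; the evidence is statistically significant.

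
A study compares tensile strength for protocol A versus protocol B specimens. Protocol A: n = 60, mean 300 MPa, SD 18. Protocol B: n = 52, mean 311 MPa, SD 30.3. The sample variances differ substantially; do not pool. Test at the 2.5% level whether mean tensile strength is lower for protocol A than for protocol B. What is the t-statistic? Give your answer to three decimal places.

Let group 1 = protocol A, group 2 = protocol B. H0: μ_1 = μ_2; H1: μ_1 < μ_2 (Welch's two-sample t-test, left-tailed).
t = (x̄_1 − x̄_2)/√(s_1²/n_1 + s_2²/n_2) = (300 − 311)/√(18²/60 + 30.3²/52) = -2.291
Welch–Satterthwaite df ≈ 80.46
p-value = P(T ≤ -2.291) ≈ 0.012
Since p ≈ 0.012 < α = 0.025, reject H0; the data support H1.

-2.291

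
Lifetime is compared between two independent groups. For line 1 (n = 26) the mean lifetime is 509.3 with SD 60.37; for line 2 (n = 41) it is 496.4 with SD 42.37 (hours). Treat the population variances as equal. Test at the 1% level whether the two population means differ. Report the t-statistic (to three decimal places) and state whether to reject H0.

Let group 1 = line 1, group 2 = line 2. H0: μ_1 = μ_2; H1: μ_1 ≠ μ_2 (two-sample pooled-variance t-test, two-sided).
s_p² = [(26−1)·60.37² + (41−1)·42.37²]/(26+41−2) = 2506.49
t = (509.3 − 496.4)/√[2506.49·(1/26 + 1/41)] = 1.028
df = n₁ + n₂ − 2 = 65
Two-sided p-value ≈ 0.308
Since p ≈ 0.308 > α = 0.01, fail to reject H0; the evidence is not statistically significant.

t = 1.028; fail to reject H0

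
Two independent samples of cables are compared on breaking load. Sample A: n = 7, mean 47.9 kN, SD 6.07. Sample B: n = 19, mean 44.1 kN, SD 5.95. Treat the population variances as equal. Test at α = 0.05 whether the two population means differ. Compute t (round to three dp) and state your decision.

Let group 1 = sample A, group 2 = sample B. H0: μ_1 = μ_2; H1: μ_1 ≠ μ_2 (two-sample pooled-variance t-test, two-sided).
s_p² = [(7−1)·6.07² + (19−1)·5.95²]/(7+19−2) = 35.7631
t = (47.9 − 44.1)/√[35.7631·(1/7 + 1/19)] = 1.437
df = n₁ + n₂ − 2 = 24
Two-sided p-value ≈ 0.164
Since p ≈ 0.164 > α = 0.05, fail to reject H0; the evidence is not statistically significant.

t = 1.437; fail to reject H0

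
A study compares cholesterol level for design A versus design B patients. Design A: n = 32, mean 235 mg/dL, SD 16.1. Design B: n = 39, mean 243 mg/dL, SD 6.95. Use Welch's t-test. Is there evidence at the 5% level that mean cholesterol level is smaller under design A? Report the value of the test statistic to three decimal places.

-2.618

Let group 1 = design A, group 2 = design B. H0: μ_1 = μ_2; H1: μ_1 < μ_2 (Welch's two-sample t-test, left-tailed).
t = (x̄_1 − x̄_2)/√(s_1²/n_1 + s_2²/n_2) = (235 − 243)/√(16.1²/32 + 6.95²/39) = -2.618
Welch–Satterthwaite df ≈ 40.43
p-value = P(T ≤ -2.618) ≈ 0.0062
Since p ≈ 0.0062 < α = 0.05, reject H0; the data support H1.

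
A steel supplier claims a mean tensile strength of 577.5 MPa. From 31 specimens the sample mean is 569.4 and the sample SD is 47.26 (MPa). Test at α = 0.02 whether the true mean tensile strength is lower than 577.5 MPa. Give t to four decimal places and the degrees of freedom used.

t = -0.9543, df = 30

H0: μ = 577.5; H1: μ < 577.5 (one-sample t-test, left-tailed).
t = (x̄ − μ₀)/(s/√n) = (569.4 − 577.5)/(47.26/√31) = -0.9543
df = n − 1 = 30
p-value = P(T ≤ -0.9543) ≈ 0.1738
Since p ≈ 0.1738 > α = 0.02, fail to reject H0; the evidence is not statistically significant.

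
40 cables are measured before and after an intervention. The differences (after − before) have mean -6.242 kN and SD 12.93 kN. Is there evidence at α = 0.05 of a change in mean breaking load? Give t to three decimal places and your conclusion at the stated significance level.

t = -3.053; reject H0

H0: μ_d = 0; H1: μ_d ≠ 0 (paired t-test on the differences, two-sided).
t = d̄/(s_d/√n) = -6.242/(12.93/√40) = -3.053
df = n − 1 = 39
Two-sided p-value ≈ 0.0041
Since p ≈ 0.0041 < α = 0.05, reject H0; the evidence is statistically significant.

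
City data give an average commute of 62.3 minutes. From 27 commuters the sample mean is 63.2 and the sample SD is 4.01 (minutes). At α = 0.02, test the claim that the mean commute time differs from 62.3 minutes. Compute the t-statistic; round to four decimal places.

1.1662

H0: μ = 62.3; H1: μ ≠ 62.3 (one-sample t-test, two-sided).
t = (x̄ − μ₀)/(s/√n) = (63.2 − 62.3)/(4.01/√27) = 1.1662
df = n − 1 = 26
Two-sided p-value ≈ 0.2541
Since p ≈ 0.2541 > α = 0.02, fail to reject H0; the data do not provide sufficient evidence against H0.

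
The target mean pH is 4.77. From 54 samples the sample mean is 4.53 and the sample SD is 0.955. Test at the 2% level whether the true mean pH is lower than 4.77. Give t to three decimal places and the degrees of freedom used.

H0: μ = 4.77; H1: μ < 4.77 (one-sample t-test, left-tailed).
t = (x̄ − μ₀)/(s/√n) = (4.53 − 4.77)/(0.955/√54) = -1.847
df = n − 1 = 53
p-value = P(T ≤ -1.847) ≈ 0.0352
Since p ≈ 0.0352 > α = 0.02, fail to reject H0; the data do not provide sufficient evidence against H0.

t = -1.847, df = 53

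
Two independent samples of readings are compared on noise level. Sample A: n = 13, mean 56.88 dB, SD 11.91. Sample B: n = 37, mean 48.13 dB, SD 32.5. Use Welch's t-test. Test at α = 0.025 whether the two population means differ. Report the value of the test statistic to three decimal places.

Let group 1 = sample A, group 2 = sample B. H0: μ_1 = μ_2; H1: μ_1 ≠ μ_2 (Welch's two-sample t-test, two-sided).
t = (x̄_1 − x̄_2)/√(s_1²/n_1 + s_2²/n_2) = (56.88 − 48.13)/√(11.91²/13 + 32.5²/37) = 1.393
Welch–Satterthwaite df ≈ 47.82
Two-sided p-value ≈ 0.1701
Since p ≈ 0.1701 > α = 0.025, fail to reject H0; the evidence is not statistically significant.

1.393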